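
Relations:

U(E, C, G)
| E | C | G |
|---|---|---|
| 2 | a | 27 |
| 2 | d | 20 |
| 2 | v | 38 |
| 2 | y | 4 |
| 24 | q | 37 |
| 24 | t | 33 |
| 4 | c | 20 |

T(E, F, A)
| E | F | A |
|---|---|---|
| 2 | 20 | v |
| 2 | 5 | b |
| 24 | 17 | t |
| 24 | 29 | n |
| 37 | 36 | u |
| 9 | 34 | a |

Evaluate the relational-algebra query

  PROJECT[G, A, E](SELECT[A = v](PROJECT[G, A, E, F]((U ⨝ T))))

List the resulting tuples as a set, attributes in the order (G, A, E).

{(20, v, 2), (27, v, 2), (38, v, 2), (4, v, 2)}

Joining U and T on E yields {(2, a, 27, 20, v), (2, a, 27, 5, b), (2, d, 20, 20, v), (2, d, 20, 5, b), (2, v, 38, 20, v), (2, v, 38, 5, b), (2, y, 4, 20, v), (2, y, 4, 5, b), (24, q, 37, 17, t), (24, q, 37, 29, n), (24, t, 33, 17, t), (24, t, 33, 29, n)}.
π[G, A, E, F]: project onto (G, A, E, F) → {(20, b, 2, 5), (20, v, 2, 20), (27, b, 2, 5), (27, v, 2, 20), (33, n, 24, 29), (33, t, 24, 17), (37, n, 24, 29), (37, t, 24, 17), (38, b, 2, 5), (38, v, 2, 20), (4, b, 2, 5), (4, v, 2, 20)}
Filtering on A = v leaves {(20, v, 2, 20), (27, v, 2, 20), (38, v, 2, 20), (4, v, 2, 20)}.
π[G, A, E]: project onto (G, A, E) → {(20, v, 2), (27, v, 2), (38, v, 2), (4, v, 2)}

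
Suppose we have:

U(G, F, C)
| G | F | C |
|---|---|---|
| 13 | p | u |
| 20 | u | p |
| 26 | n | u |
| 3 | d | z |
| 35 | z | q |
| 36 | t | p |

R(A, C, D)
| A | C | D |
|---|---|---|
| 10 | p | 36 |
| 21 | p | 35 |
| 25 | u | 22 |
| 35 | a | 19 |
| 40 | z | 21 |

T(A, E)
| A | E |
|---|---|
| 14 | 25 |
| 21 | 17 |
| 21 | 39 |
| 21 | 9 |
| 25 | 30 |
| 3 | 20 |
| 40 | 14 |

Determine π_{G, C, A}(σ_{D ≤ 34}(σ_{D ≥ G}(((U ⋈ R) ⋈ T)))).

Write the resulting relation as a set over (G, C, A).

U ⋈ R (natural join on C): {(13, p, u, 25, 22), (20, u, p, 10, 36), (20, u, p, 21, 35), (26, n, u, 25, 22), (3, d, z, 40, 21), (36, t, p, 10, 36), (36, t, p, 21, 35)}
(U ⋈ R) ⋈ T (natural join on A): {(13, p, u, 25, 22, 30), (20, u, p, 21, 35, 17), (20, u, p, 21, 35, 39), (20, u, p, 21, 35, 9), (26, n, u, 25, 22, 30), (3, d, z, 40, 21, 14), (36, t, p, 21, 35, 17), (36, t, p, 21, 35, 39), (36, t, p, 21, 35, 9)}
Filtering on D ≥ G leaves {(13, p, u, 25, 22, 30), (20, u, p, 21, 35, 17), (20, u, p, 21, 35, 39), (20, u, p, 21, 35, 9), (3, d, z, 40, 21, 14)}.
Filtering on D ≤ 34 leaves {(13, p, u, 25, 22, 30), (3, d, z, 40, 21, 14)}.
Keep only column(s) G, C, A: {(13, u, 25), (3, z, 40)}

{(13, u, 25), (3, z, 40)}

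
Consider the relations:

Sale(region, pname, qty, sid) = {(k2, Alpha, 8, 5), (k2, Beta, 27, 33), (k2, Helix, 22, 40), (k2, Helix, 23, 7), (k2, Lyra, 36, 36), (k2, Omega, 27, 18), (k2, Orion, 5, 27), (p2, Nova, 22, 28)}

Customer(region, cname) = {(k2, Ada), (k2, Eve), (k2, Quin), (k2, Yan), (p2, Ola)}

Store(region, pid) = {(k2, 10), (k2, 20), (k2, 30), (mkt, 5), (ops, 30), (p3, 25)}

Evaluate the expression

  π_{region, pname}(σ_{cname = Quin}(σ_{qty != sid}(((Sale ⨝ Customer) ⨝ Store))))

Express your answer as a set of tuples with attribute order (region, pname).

{(k2, Alpha), (k2, Beta), (k2, Helix), (k2, Omega), (k2, Orion)}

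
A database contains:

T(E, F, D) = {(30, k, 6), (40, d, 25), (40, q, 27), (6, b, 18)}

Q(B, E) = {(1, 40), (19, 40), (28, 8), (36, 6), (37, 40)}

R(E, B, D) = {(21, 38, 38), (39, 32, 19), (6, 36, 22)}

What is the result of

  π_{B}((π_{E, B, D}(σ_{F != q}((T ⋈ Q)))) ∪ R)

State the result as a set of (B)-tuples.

{1, 19, 32, 36, 37, 38}

T ⋈ Q (natural join on E): {(40, d, 25, 1), (40, d, 25, 19), (40, d, 25, 37), (40, q, 27, 1), (40, q, 27, 19), (40, q, 27, 37), (6, b, 18, 36)}
σ[F != q]: keep tuples satisfying F != q → {(40, d, 25, 1), (40, d, 25, 19), (40, d, 25, 37), (6, b, 18, 36)}
Keep only column(s) E, B, D: {(40, 1, 25), (40, 19, 25), (40, 37, 25), (6, 36, 18)}
Set union of the two operands is {(21, 38, 38), (39, 32, 19), (40, 1, 25), (40, 19, 25), (40, 37, 25), (6, 36, 18), (6, 36, 22)}.
Keep only column(s) B (1 duplicate(s) eliminated): {1, 19, 32, 36, 37, 38}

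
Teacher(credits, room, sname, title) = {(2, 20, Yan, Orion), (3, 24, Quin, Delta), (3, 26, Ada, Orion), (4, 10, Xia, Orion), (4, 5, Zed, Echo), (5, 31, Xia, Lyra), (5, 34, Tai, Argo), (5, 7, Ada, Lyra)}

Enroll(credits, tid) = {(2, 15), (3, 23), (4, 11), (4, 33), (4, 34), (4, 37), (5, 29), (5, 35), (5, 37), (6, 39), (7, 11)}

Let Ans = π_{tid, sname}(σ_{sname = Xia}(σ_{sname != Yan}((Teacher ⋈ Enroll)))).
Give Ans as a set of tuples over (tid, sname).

Teacher ⋈ Enroll (natural join on credits): {(2, 20, Yan, Orion, 15), (3, 24, Quin, Delta, 23), (3, 26, Ada, Orion, 23), (4, 10, Xia, Orion, 11), (4, 10, Xia, Orion, 33), (4, 10, Xia, Orion, 34), (4, 10, Xia, Orion, 37), (4, 5, Zed, Echo, 11), (4, 5, Zed, Echo, 33), (4, 5, Zed, Echo, 34), (4, 5, Zed, Echo, 37), (5, 31, Xia, Lyra, 29), (5, 31, Xia, Lyra, 35), (5, 31, Xia, Lyra, 37), (5, 34, Tai, Argo, 29), (5, 34, Tai, Argo, 35), (5, 34, Tai, Argo, 37), (5, 7, Ada, Lyra, 29), (5, 7, Ada, Lyra, 35), (5, 7, Ada, Lyra, 37)}
Selection sname != Yan: {(3, 24, Quin, Delta, 23), (3, 26, Ada, Orion, 23), (4, 10, Xia, Orion, 11), (4, 10, Xia, Orion, 33), (4, 10, Xia, Orion, 34), (4, 10, Xia, Orion, 37), (4, 5, Zed, Echo, 11), (4, 5, Zed, Echo, 33), (4, 5, Zed, Echo, 34), (4, 5, Zed, Echo, 37), (5, 31, Xia, Lyra, 29), (5, 31, Xia, Lyra, 35), (5, 31, Xia, Lyra, 37), (5, 34, Tai, Argo, 29), (5, 34, Tai, Argo, 35), (5, 34, Tai, Argo, 37), (5, 7, Ada, Lyra, 29), (5, 7, Ada, Lyra, 35), (5, 7, Ada, Lyra, 37)}
Selection sname = Xia: {(4, 10, Xia, Orion, 11), (4, 10, Xia, Orion, 33), (4, 10, Xia, Orion, 34), (4, 10, Xia, Orion, 37), (5, 31, Xia, Lyra, 29), (5, 31, Xia, Lyra, 35), (5, 31, Xia, Lyra, 37)}
Keep only column(s) tid, sname (1 duplicate(s) eliminated): {(11, Xia), (29, Xia), (33, Xia), (34, Xia), (35, Xia), (37, Xia)}

{(11, Xia), (29, Xia), (33, Xia), (34, Xia), (35, Xia), (37, Xia)}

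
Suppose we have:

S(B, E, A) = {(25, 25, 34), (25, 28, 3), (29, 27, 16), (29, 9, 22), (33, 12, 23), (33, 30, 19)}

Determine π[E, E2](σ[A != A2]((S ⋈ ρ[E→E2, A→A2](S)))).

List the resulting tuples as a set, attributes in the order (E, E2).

{(12, 30), (25, 28), (27, 9), (28, 25), (30, 12), (9, 27)}

ρ[E→E2, A→A2]: schema becomes (B, E2, A2); tuples unchanged.
Joining S and ρ[E→E2, A→A2](S) on B yields {(25, 25, 34, 25, 34), (25, 25, 34, 28, 3), (25, 28, 3, 25, 34), (25, 28, 3, 28, 3), (29, 27, 16, 27, 16), (29, 27, 16, 9, 22), (29, 9, 22, 27, 16), (29, 9, 22, 9, 22), (33, 12, 23, 12, 23), (33, 12, 23, 30, 19), (33, 30, 19, 12, 23), (33, 30, 19, 30, 19)}.
σ[A != A2]: keep tuples satisfying A != A2 → {(25, 25, 34, 28, 3), (25, 28, 3, 25, 34), (29, 27, 16, 9, 22), (29, 9, 22, 27, 16), (33, 12, 23, 30, 19), (33, 30, 19, 12, 23)}
Keep only column(s) E, E2: {(12, 30), (25, 28), (27, 9), (28, 25), (30, 12), (9, 27)}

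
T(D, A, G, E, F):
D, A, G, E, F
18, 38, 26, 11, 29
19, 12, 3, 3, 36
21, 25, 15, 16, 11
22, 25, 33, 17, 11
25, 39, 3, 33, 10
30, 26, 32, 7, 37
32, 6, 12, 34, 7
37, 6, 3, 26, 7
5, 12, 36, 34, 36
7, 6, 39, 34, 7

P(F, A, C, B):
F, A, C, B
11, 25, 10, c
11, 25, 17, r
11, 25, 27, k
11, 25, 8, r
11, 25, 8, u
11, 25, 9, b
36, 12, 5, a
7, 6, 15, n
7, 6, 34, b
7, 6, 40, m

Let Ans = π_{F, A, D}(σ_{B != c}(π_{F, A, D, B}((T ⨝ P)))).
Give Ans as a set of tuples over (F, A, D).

{(11, 25, 21), (11, 25, 22), (36, 12, 19), (36, 12, 5), (7, 6, 32), (7, 6, 37), (7, 6, 7)}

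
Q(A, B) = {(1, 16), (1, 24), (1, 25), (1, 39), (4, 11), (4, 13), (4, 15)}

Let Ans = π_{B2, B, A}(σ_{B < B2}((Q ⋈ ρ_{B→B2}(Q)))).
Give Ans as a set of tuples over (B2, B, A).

ρ[B→B2]: schema becomes (A, B2); tuples unchanged.
Natural join on A: {(1, 16, 16), (1, 16, 24), (1, 16, 25), (1, 16, 39), (1, 24, 16), (1, 24, 24), (1, 24, 25), (1, 24, 39), (1, 25, 16), (1, 25, 24), (1, 25, 25), (1, 25, 39), (1, 39, 16), (1, 39, 24), (1, 39, 25), (1, 39, 39), (4, 11, 11), (4, 11, 13), (4, 11, 15), (4, 13, 11), (4, 13, 13), (4, 13, 15), (4, 15, 11), (4, 15, 13), (4, 15, 15)}
Apply σ_{B < B2}; surviving tuples: {(1, 16, 24), (1, 16, 25), (1, 16, 39), (1, 24, 25), (1, 24, 39), (1, 25, 39), (4, 11, 13), (4, 11, 15), (4, 13, 15)}
π[B2, B, A]: project onto (B2, B, A) → {(13, 11, 4), (15, 11, 4), (15, 13, 4), (24, 16, 1), (25, 16, 1), (25, 24, 1), (39, 16, 1), (39, 24, 1), (39, 25, 1)}

{(13, 11, 4), (15, 11, 4), (15, 13, 4), (24, 16, 1), (25, 16, 1), (25, 24, 1), (39, 16, 1), (39, 24, 1), (39, 25, 1)}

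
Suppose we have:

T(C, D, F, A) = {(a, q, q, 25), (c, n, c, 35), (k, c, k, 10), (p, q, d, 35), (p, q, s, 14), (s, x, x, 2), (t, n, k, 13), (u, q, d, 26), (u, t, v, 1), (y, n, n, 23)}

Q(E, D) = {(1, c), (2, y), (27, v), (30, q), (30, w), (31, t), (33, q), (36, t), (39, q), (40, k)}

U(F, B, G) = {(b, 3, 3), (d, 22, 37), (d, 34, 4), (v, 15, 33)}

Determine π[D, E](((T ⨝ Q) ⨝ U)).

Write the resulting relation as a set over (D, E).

T ⋈ Q (natural join on D): {(a, q, q, 25, 30), (a, q, q, 25, 33), (a, q, q, 25, 39), (k, c, k, 10, 1), (p, q, d, 35, 30), (p, q, d, 35, 33), (p, q, d, 35, 39), (p, q, s, 14, 30), (p, q, s, 14, 33), (p, q, s, 14, 39), (u, q, d, 26, 30), (u, q, d, 26, 33), (u, q, d, 26, 39), (u, t, v, 1, 31), (u, t, v, 1, 36)}
(T ⨝ Q) ⋈ U (natural join on F): {(p, q, d, 35, 30, 22, 37), (p, q, d, 35, 30, 34, 4), (p, q, d, 35, 33, 22, 37), (p, q, d, 35, 33, 34, 4), (p, q, d, 35, 39, 22, 37), (p, q, d, 35, 39, 34, 4), (u, q, d, 26, 30, 22, 37), (u, q, d, 26, 30, 34, 4), (u, q, d, 26, 33, 22, 37), (u, q, d, 26, 33, 34, 4), (u, q, d, 26, 39, 22, 37), (u, q, d, 26, 39, 34, 4), (u, t, v, 1, 31, 15, 33), (u, t, v, 1, 36, 15, 33)}
π[D, E]: project onto (D, E) (9 duplicate(s) eliminated) → {(q, 30), (q, 33), (q, 39), (t, 31), (t, 36)}

{(q, 30), (q, 33), (q, 39), (t, 31), (t, 36)}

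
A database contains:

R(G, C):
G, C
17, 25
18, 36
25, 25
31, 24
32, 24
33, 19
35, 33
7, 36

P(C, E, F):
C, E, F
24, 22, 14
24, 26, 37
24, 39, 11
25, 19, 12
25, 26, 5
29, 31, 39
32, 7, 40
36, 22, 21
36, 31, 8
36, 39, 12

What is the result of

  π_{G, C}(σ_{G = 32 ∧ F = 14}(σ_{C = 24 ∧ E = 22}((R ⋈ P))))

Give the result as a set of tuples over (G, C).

R ⋈ P (natural join on C): {(17, 25, 19, 12), (17, 25, 26, 5), (18, 36, 22, 21), (18, 36, 31, 8), (18, 36, 39, 12), (25, 25, 19, 12), (25, 25, 26, 5), (31, 24, 22, 14), (31, 24, 26, 37), (31, 24, 39, 11), (32, 24, 22, 14), (32, 24, 26, 37), (32, 24, 39, 11), (7, 36, 22, 21), (7, 36, 31, 8), (7, 36, 39, 12)}
Selection C = 24 ∧ E = 22: {(31, 24, 22, 14), (32, 24, 22, 14)}
Selection G = 32 ∧ F = 14: {(32, 24, 22, 14)}
π_{G, C} gives {(32, 24)}.

{(32, 24)}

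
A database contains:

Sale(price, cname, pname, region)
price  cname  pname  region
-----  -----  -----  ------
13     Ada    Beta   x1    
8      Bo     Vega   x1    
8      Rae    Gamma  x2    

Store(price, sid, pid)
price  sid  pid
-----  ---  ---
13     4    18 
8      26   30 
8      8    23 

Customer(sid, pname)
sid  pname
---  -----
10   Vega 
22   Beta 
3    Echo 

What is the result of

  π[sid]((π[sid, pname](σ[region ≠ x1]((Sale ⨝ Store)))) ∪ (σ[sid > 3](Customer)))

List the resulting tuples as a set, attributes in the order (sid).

{10, 22, 26, 8}

Natural join on price: {(13, Ada, Beta, x1, 4, 18), (8, Bo, Vega, x1, 26, 30), (8, Bo, Vega, x1, 8, 23), (8, Rae, Gamma, x2, 26, 30), (8, Rae, Gamma, x2, 8, 23)}
Apply σ_{region ≠ x1}; surviving tuples: {(8, Rae, Gamma, x2, 26, 30), (8, Rae, Gamma, x2, 8, 23)}
π[sid, pname]: project onto (sid, pname) → {(26, Gamma), (8, Gamma)}
Apply σ_{sid > 3}; surviving tuples: {(10, Vega), (22, Beta)}
Union: {(26, Gamma), (8, Gamma)} with {(10, Vega), (22, Beta)} → {(10, Vega), (22, Beta), (26, Gamma), (8, Gamma)}
π[sid]: project onto (sid) → {10, 22, 26, 8}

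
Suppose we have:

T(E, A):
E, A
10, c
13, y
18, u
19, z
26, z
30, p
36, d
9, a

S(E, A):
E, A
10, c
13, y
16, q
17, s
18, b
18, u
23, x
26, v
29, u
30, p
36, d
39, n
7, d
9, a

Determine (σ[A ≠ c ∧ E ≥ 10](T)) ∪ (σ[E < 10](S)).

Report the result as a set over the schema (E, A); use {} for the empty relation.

{(13, y), (18, u), (19, z), (26, z), (30, p), (36, d), (7, d), (9, a)}

Apply σ_{A ≠ c ∧ E ≥ 10}; surviving tuples: {(13, y), (18, u), (19, z), (26, z), (30, p), (36, d)}
Apply σ_{E < 10}; surviving tuples: {(7, d), (9, a)}
Union: {(13, y), (18, u), (19, z), (26, z), (30, p), (36, d)} with {(7, d), (9, a)} → {(13, y), (18, u), (19, z), (26, z), (30, p), (36, d), (7, d), (9, a)}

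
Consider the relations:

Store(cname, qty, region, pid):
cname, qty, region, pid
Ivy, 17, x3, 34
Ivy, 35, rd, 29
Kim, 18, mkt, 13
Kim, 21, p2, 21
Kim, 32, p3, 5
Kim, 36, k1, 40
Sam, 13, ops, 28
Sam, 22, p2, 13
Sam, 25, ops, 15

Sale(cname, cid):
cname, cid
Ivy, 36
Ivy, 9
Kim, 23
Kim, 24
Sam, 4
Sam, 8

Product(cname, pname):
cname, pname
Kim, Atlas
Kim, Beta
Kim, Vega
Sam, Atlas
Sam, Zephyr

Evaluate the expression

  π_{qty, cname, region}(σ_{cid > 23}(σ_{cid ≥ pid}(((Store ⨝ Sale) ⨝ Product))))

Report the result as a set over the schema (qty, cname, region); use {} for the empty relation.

{(18, Kim, mkt), (21, Kim, p2), (32, Kim, p3)}

Natural join on cname: {(Ivy, 17, x3, 34, 36), (Ivy, 17, x3, 34, 9), (Ivy, 35, rd, 29, 36), (Ivy, 35, rd, 29, 9), (Kim, 18, mkt, 13, 23), (Kim, 18, mkt, 13, 24), (Kim, 21, p2, 21, 23), (Kim, 21, p2, 21, 24), (Kim, 32, p3, 5, 23), (Kim, 32, p3, 5, 24), (Kim, 36, k1, 40, 23), (Kim, 36, k1, 40, 24), (Sam, 13, ops, 28, 4), (Sam, 13, ops, 28, 8), (Sam, 22, p2, 13, 4), (Sam, 22, p2, 13, 8), (Sam, 25, ops, 15, 4), (Sam, 25, ops, 15, 8)}
Natural join on cname: {(Kim, 18, mkt, 13, 23, Atlas), (Kim, 18, mkt, 13, 23, Beta), (Kim, 18, mkt, 13, 23, Vega), (Kim, 18, mkt, 13, 24, Atlas), (Kim, 18, mkt, 13, 24, Beta), (Kim, 18, mkt, 13, 24, Vega), (Kim, 21, p2, 21, 23, Atlas), (Kim, 21, p2, 21, 23, Beta), (Kim, 21, p2, 21, 23, Vega), (Kim, 21, p2, 21, 24, Atlas), (Kim, 21, p2, 21, 24, Beta), (Kim, 21, p2, 21, 24, Vega), (Kim, 32, p3, 5, 23, Atlas), (Kim, 32, p3, 5, 23, Beta), (Kim, 32, p3, 5, 23, Vega), (Kim, 32, p3, 5, 24, Atlas), (Kim, 32, p3, 5, 24, Beta), (Kim, 32, p3, 5, 24, Vega), (Kim, 36, k1, 40, 23, Atlas), (Kim, 36, k1, 40, 23, Beta), (Kim, 36, k1, 40, 23, Vega), (Kim, 36, k1, 40, 24, Atlas), (Kim, 36, k1, 40, 24, Beta), (Kim, 36, k1, 40, 24, Vega), (Sam, 13, ops, 28, 4, Atlas), (Sam, 13, ops, 28, 4, Zephyr), (Sam, 13, ops, 28, 8, Atlas), (Sam, 13, ops, 28, 8, Zephyr), (Sam, 22, p2, 13, 4, Atlas), (Sam, 22, p2, 13, 4, Zephyr), (Sam, 22, p2, 13, 8, Atlas), (Sam, 22, p2, 13, 8, Zephyr), (Sam, 25, ops, 15, 4, Atlas), (Sam, 25, ops, 15, 4, Zephyr), (Sam, 25, ops, 15, 8, Atlas), (Sam, 25, ops, 15, 8, Zephyr)}
Selection cid ≥ pid: {(Kim, 18, mkt, 13, 23, Atlas), (Kim, 18, mkt, 13, 23, Beta), (Kim, 18, mkt, 13, 23, Vega), (Kim, 18, mkt, 13, 24, Atlas), (Kim, 18, mkt, 13, 24, Beta), (Kim, 18, mkt, 13, 24, Vega), (Kim, 21, p2, 21, 23, Atlas), (Kim, 21, p2, 21, 23, Beta), (Kim, 21, p2, 21, 23, Vega), (Kim, 21, p2, 21, 24, Atlas), (Kim, 21, p2, 21, 24, Beta), (Kim, 21, p2, 21, 24, Vega), (Kim, 32, p3, 5, 23, Atlas), (Kim, 32, p3, 5, 23, Beta), (Kim, 32, p3, 5, 23, Vega), (Kim, 32, p3, 5, 24, Atlas), (Kim, 32, p3, 5, 24, Beta), (Kim, 32, p3, 5, 24, Vega)}
Selection cid > 23: {(Kim, 18, mkt, 13, 24, Atlas), (Kim, 18, mkt, 13, 24, Beta), (Kim, 18, mkt, 13, 24, Vega), (Kim, 21, p2, 21, 24, Atlas), (Kim, 21, p2, 21, 24, Beta), (Kim, 21, p2, 21, 24, Vega), (Kim, 32, p3, 5, 24, Atlas), (Kim, 32, p3, 5, 24, Beta), (Kim, 32, p3, 5, 24, Vega)}
π_{qty, cname, region} gives {(18, Kim, mkt), (21, Kim, p2), (32, Kim, p3)} (6 duplicate(s) eliminated).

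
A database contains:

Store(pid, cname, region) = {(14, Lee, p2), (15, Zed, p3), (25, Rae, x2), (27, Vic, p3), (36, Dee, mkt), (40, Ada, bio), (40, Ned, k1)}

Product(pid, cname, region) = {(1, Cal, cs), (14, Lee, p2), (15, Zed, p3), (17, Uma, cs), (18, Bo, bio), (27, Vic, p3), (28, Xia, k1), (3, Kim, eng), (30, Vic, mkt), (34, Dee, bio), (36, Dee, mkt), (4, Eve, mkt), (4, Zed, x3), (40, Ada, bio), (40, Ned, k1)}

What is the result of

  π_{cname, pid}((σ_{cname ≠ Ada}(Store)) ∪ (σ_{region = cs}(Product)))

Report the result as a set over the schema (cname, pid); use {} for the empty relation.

{(Cal, 1), (Dee, 36), (Lee, 14), (Ned, 40), (Rae, 25), (Uma, 17), (Vic, 27), (Zed, 15)}

Filtering on cname ≠ Ada leaves {(14, Lee, p2), (15, Zed, p3), (25, Rae, x2), (27, Vic, p3), (36, Dee, mkt), (40, Ned, k1)}.
Filtering on region = cs leaves {(1, Cal, cs), (17, Uma, cs)}.
Taking the union: {(1, Cal, cs), (14, Lee, p2), (15, Zed, p3), (17, Uma, cs), (25, Rae, x2), (27, Vic, p3), (36, Dee, mkt), (40, Ned, k1)}
Keep only column(s) cname, pid: {(Cal, 1), (Dee, 36), (Lee, 14), (Ned, 40), (Rae, 25), (Uma, 17), (Vic, 27), (Zed, 15)}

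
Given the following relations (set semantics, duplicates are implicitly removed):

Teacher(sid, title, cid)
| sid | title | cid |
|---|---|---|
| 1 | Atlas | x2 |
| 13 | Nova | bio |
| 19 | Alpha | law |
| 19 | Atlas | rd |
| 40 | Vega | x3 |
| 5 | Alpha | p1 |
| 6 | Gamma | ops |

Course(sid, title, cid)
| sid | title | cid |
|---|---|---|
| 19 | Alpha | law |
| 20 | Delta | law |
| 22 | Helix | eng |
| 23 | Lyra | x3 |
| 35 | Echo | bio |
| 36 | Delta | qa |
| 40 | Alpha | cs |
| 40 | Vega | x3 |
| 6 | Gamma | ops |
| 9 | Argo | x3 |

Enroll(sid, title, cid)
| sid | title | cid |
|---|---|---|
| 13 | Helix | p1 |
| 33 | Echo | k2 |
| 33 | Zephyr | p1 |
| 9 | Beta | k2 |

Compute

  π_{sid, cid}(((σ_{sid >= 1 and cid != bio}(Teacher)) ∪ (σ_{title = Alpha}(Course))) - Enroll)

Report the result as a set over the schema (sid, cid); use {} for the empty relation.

Apply σ_{sid >= 1 and cid != bio}; surviving tuples: {(1, Atlas, x2), (19, Alpha, law), (19, Atlas, rd), (40, Vega, x3), (5, Alpha, p1), (6, Gamma, ops)}
Apply σ_{title = Alpha}; surviving tuples: {(19, Alpha, law), (40, Alpha, cs)}
Set union of the two operands is {(1, Atlas, x2), (19, Alpha, law), (19, Atlas, rd), (40, Alpha, cs), (40, Vega, x3), (5, Alpha, p1), (6, Gamma, ops)}.
Set difference of the two operands is {(1, Atlas, x2), (19, Alpha, law), (19, Atlas, rd), (40, Alpha, cs), (40, Vega, x3), (5, Alpha, p1), (6, Gamma, ops)}.
π[sid, cid]: project onto (sid, cid) → {(1, x2), (19, law), (19, rd), (40, cs), (40, x3), (5, p1), (6, ops)}

{(1, x2), (19, law), (19, rd), (40, cs), (40, x3), (5, p1), (6, ops)}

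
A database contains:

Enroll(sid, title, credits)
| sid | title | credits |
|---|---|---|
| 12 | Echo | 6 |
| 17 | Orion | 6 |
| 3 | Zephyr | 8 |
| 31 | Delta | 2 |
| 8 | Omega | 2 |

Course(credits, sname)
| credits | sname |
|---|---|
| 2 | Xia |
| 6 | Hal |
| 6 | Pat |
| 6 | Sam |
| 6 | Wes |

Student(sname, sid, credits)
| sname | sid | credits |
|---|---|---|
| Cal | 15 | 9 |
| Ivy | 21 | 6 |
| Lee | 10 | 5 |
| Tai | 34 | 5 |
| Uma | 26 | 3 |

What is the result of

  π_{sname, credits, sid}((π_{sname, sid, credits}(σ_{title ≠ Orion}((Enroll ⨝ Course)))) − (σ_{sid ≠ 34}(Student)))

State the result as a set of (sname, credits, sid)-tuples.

{(Hal, 6, 12), (Pat, 6, 12), (Sam, 6, 12), (Wes, 6, 12), (Xia, 2, 31), (Xia, 2, 8)}

Joining Enroll and Course on credits yields {(12, Echo, 6, Hal), (12, Echo, 6, Pat), (12, Echo, 6, Sam), (12, Echo, 6, Wes), (17, Orion, 6, Hal), (17, Orion, 6, Pat), (17, Orion, 6, Sam), (17, Orion, 6, Wes), (31, Delta, 2, Xia), (8, Omega, 2, Xia)}.
Filtering on title ≠ Orion leaves {(12, Echo, 6, Hal), (12, Echo, 6, Pat), (12, Echo, 6, Sam), (12, Echo, 6, Wes), (31, Delta, 2, Xia), (8, Omega, 2, Xia)}.
π_{sname, sid, credits} gives {(Hal, 12, 6), (Pat, 12, 6), (Sam, 12, 6), (Wes, 12, 6), (Xia, 31, 2), (Xia, 8, 2)}.
Filtering on sid ≠ 34 leaves {(Cal, 15, 9), (Ivy, 21, 6), (Lee, 10, 5), (Uma, 26, 3)}.
Taking the difference: {(Hal, 12, 6), (Pat, 12, 6), (Sam, 12, 6), (Wes, 12, 6), (Xia, 31, 2), (Xia, 8, 2)}
π_{sname, credits, sid} gives {(Hal, 6, 12), (Pat, 6, 12), (Sam, 6, 12), (Wes, 6, 12), (Xia, 2, 31), (Xia, 2, 8)}.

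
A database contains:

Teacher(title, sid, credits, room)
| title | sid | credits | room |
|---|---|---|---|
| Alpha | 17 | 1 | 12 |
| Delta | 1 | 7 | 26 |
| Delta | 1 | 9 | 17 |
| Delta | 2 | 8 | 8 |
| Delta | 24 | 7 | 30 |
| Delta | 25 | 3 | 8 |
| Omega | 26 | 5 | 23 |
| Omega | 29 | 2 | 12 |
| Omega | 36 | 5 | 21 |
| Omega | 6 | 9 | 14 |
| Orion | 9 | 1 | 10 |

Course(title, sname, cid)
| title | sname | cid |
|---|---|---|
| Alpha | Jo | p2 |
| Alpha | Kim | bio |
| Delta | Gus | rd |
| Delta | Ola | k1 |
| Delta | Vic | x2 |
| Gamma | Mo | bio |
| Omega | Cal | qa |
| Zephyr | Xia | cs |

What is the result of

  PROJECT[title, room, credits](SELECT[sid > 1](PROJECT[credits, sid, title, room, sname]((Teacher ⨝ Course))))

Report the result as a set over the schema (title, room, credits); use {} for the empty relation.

Joining Teacher and Course on title yields {(Alpha, 17, 1, 12, Jo, p2), (Alpha, 17, 1, 12, Kim, bio), (Delta, 1, 7, 26, Gus, rd), (Delta, 1, 7, 26, Ola, k1), (Delta, 1, 7, 26, Vic, x2), (Delta, 1, 9, 17, Gus, rd), (Delta, 1, 9, 17, Ola, k1), (Delta, 1, 9, 17, Vic, x2), (Delta, 2, 8, 8, Gus, rd), (Delta, 2, 8, 8, Ola, k1), (Delta, 2, 8, 8, Vic, x2), (Delta, 24, 7, 30, Gus, rd), (Delta, 24, 7, 30, Ola, k1), (Delta, 24, 7, 30, Vic, x2), (Delta, 25, 3, 8, Gus, rd), (Delta, 25, 3, 8, Ola, k1), (Delta, 25, 3, 8, Vic, x2), (Omega, 26, 5, 23, Cal, qa), (Omega, 29, 2, 12, Cal, qa), (Omega, 36, 5, 21, Cal, qa), (Omega, 6, 9, 14, Cal, qa)}.
Projecting to credits, sid, title, room, sname: {(1, 17, Alpha, 12, Jo), (1, 17, Alpha, 12, Kim), (2, 29, Omega, 12, Cal), (3, 25, Delta, 8, Gus), (3, 25, Delta, 8, Ola), (3, 25, Delta, 8, Vic), (5, 26, Omega, 23, Cal), (5, 36, Omega, 21, Cal), (7, 1, Delta, 26, Gus), (7, 1, Delta, 26, Ola), (7, 1, Delta, 26, Vic), (7, 24, Delta, 30, Gus), (7, 24, Delta, 30, Ola), (7, 24, Delta, 30, Vic), (8, 2, Delta, 8, Gus), (8, 2, Delta, 8, Ola), (8, 2, Delta, 8, Vic), (9, 1, Delta, 17, Gus), (9, 1, Delta, 17, Ola), (9, 1, Delta, 17, Vic), (9, 6, Omega, 14, Cal)}
Apply σ_{sid > 1}; surviving tuples: {(1, 17, Alpha, 12, Jo), (1, 17, Alpha, 12, Kim), (2, 29, Omega, 12, Cal), (3, 25, Delta, 8, Gus), (3, 25, Delta, 8, Ola), (3, 25, Delta, 8, Vic), (5, 26, Omega, 23, Cal), (5, 36, Omega, 21, Cal), (7, 24, Delta, 30, Gus), (7, 24, Delta, 30, Ola), (7, 24, Delta, 30, Vic), (8, 2, Delta, 8, Gus), (8, 2, Delta, 8, Ola), (8, 2, Delta, 8, Vic), (9, 6, Omega, 14, Cal)}
Projecting to title, room, credits (7 duplicate(s) eliminated): {(Alpha, 12, 1), (Delta, 30, 7), (Delta, 8, 3), (Delta, 8, 8), (Omega, 12, 2), (Omega, 14, 9), (Omega, 21, 5), (Omega, 23, 5)}

{(Alpha, 12, 1), (Delta, 30, 7), (Delta, 8, 3), (Delta, 8, 8), (Omega, 12, 2), (Omega, 14, 9), (Omega, 21, 5), (Omega, 23, 5)}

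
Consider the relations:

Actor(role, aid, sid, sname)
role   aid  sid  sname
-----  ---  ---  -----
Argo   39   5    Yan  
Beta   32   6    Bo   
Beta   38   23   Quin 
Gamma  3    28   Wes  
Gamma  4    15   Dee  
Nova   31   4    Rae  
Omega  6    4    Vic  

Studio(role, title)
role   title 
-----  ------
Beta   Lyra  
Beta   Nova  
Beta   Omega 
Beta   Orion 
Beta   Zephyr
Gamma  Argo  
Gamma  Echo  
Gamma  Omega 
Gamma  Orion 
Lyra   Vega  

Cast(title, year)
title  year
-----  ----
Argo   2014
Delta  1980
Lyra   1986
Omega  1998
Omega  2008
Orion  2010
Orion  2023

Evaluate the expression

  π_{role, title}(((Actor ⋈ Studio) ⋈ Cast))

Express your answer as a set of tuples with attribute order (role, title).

Natural join on role: {(Beta, 32, 6, Bo, Lyra), (Beta, 32, 6, Bo, Nova), (Beta, 32, 6, Bo, Omega), (Beta, 32, 6, Bo, Orion), (Beta, 32, 6, Bo, Zephyr), (Beta, 38, 23, Quin, Lyra), (Beta, 38, 23, Quin, Nova), (Beta, 38, 23, Quin, Omega), (Beta, 38, 23, Quin, Orion), (Beta, 38, 23, Quin, Zephyr), (Gamma, 3, 28, Wes, Argo), (Gamma, 3, 28, Wes, Echo), (Gamma, 3, 28, Wes, Omega), (Gamma, 3, 28, Wes, Orion), (Gamma, 4, 15, Dee, Argo), (Gamma, 4, 15, Dee, Echo), (Gamma, 4, 15, Dee, Omega), (Gamma, 4, 15, Dee, Orion)}
Natural join on title: {(Beta, 32, 6, Bo, Lyra, 1986), (Beta, 32, 6, Bo, Omega, 1998), (Beta, 32, 6, Bo, Omega, 2008), (Beta, 32, 6, Bo, Orion, 2010), (Beta, 32, 6, Bo, Orion, 2023), (Beta, 38, 23, Quin, Lyra, 1986), (Beta, 38, 23, Quin, Omega, 1998), (Beta, 38, 23, Quin, Omega, 2008), (Beta, 38, 23, Quin, Orion, 2010), (Beta, 38, 23, Quin, Orion, 2023), (Gamma, 3, 28, Wes, Argo, 2014), (Gamma, 3, 28, Wes, Omega, 1998), (Gamma, 3, 28, Wes, Omega, 2008), (Gamma, 3, 28, Wes, Orion, 2010), (Gamma, 3, 28, Wes, Orion, 2023), (Gamma, 4, 15, Dee, Argo, 2014), (Gamma, 4, 15, Dee, Omega, 1998), (Gamma, 4, 15, Dee, Omega, 2008), (Gamma, 4, 15, Dee, Orion, 2010), (Gamma, 4, 15, Dee, Orion, 2023)}
π_{role, title} gives {(Beta, Lyra), (Beta, Omega), (Beta, Orion), (Gamma, Argo), (Gamma, Omega), (Gamma, Orion)} (14 duplicate(s) eliminated).

{(Beta, Lyra), (Beta, Omega), (Beta, Orion), (Gamma, Argo), (Gamma, Omega), (Gamma, Orion)}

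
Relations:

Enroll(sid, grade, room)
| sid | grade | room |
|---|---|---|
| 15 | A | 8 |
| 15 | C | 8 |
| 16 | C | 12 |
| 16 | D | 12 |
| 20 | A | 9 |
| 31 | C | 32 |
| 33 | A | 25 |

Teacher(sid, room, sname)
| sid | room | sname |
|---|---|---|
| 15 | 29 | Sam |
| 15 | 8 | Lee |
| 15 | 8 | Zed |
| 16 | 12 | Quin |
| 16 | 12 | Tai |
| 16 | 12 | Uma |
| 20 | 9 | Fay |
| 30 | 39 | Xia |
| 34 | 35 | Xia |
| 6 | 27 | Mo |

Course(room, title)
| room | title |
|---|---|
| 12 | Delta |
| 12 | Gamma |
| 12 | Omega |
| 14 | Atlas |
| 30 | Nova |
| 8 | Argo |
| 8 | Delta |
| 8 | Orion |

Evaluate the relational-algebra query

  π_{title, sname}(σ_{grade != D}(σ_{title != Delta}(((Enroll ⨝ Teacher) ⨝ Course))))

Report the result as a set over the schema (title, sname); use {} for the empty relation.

{(Argo, Lee), (Argo, Zed), (Gamma, Quin), (Gamma, Tai), (Gamma, Uma), (Omega, Quin), (Omega, Tai), (Omega, Uma), (Orion, Lee), (Orion, Zed)}

Enroll ⋈ Teacher (natural join on sid, room): {(15, A, 8, Lee), (15, A, 8, Zed), (15, C, 8, Lee), (15, C, 8, Zed), (16, C, 12, Quin), (16, C, 12, Tai), (16, C, 12, Uma), (16, D, 12, Quin), (16, D, 12, Tai), (16, D, 12, Uma), (20, A, 9, Fay)}
(Enroll ⨝ Teacher) ⋈ Course (natural join on room): {(15, A, 8, Lee, Argo), (15, A, 8, Lee, Delta), (15, A, 8, Lee, Orion), (15, A, 8, Zed, Argo), (15, A, 8, Zed, Delta), (15, A, 8, Zed, Orion), (15, C, 8, Lee, Argo), (15, C, 8, Lee, Delta), (15, C, 8, Lee, Orion), (15, C, 8, Zed, Argo), (15, C, 8, Zed, Delta), (15, C, 8, Zed, Orion), (16, C, 12, Quin, Delta), (16, C, 12, Quin, Gamma), (16, C, 12, Quin, Omega), (16, C, 12, Tai, Delta), (16, C, 12, Tai, Gamma), (16, C, 12, Tai, Omega), (16, C, 12, Uma, Delta), (16, C, 12, Uma, Gamma), (16, C, 12, Uma, Omega), (16, D, 12, Quin, Delta), (16, D, 12, Quin, Gamma), (16, D, 12, Quin, Omega), (16, D, 12, Tai, Delta), (16, D, 12, Tai, Gamma), (16, D, 12, Tai, Omega), (16, D, 12, Uma, Delta), (16, D, 12, Uma, Gamma), (16, D, 12, Uma, Omega)}
Selection title != Delta: {(15, A, 8, Lee, Argo), (15, A, 8, Lee, Orion), (15, A, 8, Zed, Argo), (15, A, 8, Zed, Orion), (15, C, 8, Lee, Argo), (15, C, 8, Lee, Orion), (15, C, 8, Zed, Argo), (15, C, 8, Zed, Orion), (16, C, 12, Quin, Gamma), (16, C, 12, Quin, Omega), (16, C, 12, Tai, Gamma), (16, C, 12, Tai, Omega), (16, C, 12, Uma, Gamma), (16, C, 12, Uma, Omega), (16, D, 12, Quin, Gamma), (16, D, 12, Quin, Omega), (16, D, 12, Tai, Gamma), (16, D, 12, Tai, Omega), (16, D, 12, Uma, Gamma), (16, D, 12, Uma, Omega)}
Selection grade != D: {(15, A, 8, Lee, Argo), (15, A, 8, Lee, Orion), (15, A, 8, Zed, Argo), (15, A, 8, Zed, Orion), (15, C, 8, Lee, Argo), (15, C, 8, Lee, Orion), (15, C, 8, Zed, Argo), (15, C, 8, Zed, Orion), (16, C, 12, Quin, Gamma), (16, C, 12, Quin, Omega), (16, C, 12, Tai, Gamma), (16, C, 12, Tai, Omega), (16, C, 12, Uma, Gamma), (16, C, 12, Uma, Omega)}
Projecting to title, sname (4 duplicate(s) eliminated): {(Argo, Lee), (Argo, Zed), (Gamma, Quin), (Gamma, Tai), (Gamma, Uma), (Omega, Quin), (Omega, Tai), (Omega, Uma), (Orion, Lee), (Orion, Zed)}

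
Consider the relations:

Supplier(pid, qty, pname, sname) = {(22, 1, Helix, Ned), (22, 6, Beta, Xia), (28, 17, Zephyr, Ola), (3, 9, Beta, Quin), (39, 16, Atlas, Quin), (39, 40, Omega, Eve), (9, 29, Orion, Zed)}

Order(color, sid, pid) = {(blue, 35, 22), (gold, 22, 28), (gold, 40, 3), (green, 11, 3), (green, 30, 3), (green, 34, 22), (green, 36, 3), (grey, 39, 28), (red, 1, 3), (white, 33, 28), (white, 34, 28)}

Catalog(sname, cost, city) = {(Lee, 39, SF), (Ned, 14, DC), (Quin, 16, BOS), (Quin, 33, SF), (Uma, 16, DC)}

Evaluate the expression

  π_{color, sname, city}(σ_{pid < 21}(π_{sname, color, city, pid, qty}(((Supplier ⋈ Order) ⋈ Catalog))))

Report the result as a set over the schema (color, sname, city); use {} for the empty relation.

{(gold, Quin, BOS), (gold, Quin, SF), (green, Quin, BOS), (green, Quin, SF), (red, Quin, BOS), (red, Quin, SF)}

Joining Supplier and Order on pid yields {(22, 1, Helix, Ned, blue, 35), (22, 1, Helix, Ned, green, 34), (22, 6, Beta, Xia, blue, 35), (22, 6, Beta, Xia, green, 34), (28, 17, Zephyr, Ola, gold, 22), (28, 17, Zephyr, Ola, grey, 39), (28, 17, Zephyr, Ola, white, 33), (28, 17, Zephyr, Ola, white, 34), (3, 9, Beta, Quin, gold, 40), (3, 9, Beta, Quin, green, 11), (3, 9, Beta, Quin, green, 30), (3, 9, Beta, Quin, green, 36), (3, 9, Beta, Quin, red, 1)}.
Joining (Supplier ⋈ Order) and Catalog on sname yields {(22, 1, Helix, Ned, blue, 35, 14, DC), (22, 1, Helix, Ned, green, 34, 14, DC), (3, 9, Beta, Quin, gold, 40, 16, BOS), (3, 9, Beta, Quin, gold, 40, 33, SF), (3, 9, Beta, Quin, green, 11, 16, BOS), (3, 9, Beta, Quin, green, 11, 33, SF), (3, 9, Beta, Quin, green, 30, 16, BOS), (3, 9, Beta, Quin, green, 30, 33, SF), (3, 9, Beta, Quin, green, 36, 16, BOS), (3, 9, Beta, Quin, green, 36, 33, SF), (3, 9, Beta, Quin, red, 1, 16, BOS), (3, 9, Beta, Quin, red, 1, 33, SF)}.
Keep only column(s) sname, color, city, pid, qty (4 duplicate(s) eliminated): {(Ned, blue, DC, 22, 1), (Ned, green, DC, 22, 1), (Quin, gold, BOS, 3, 9), (Quin, gold, SF, 3, 9), (Quin, green, BOS, 3, 9), (Quin, green, SF, 3, 9), (Quin, red, BOS, 3, 9), (Quin, red, SF, 3, 9)}
Apply σ_{pid < 21}; surviving tuples: {(Quin, gold, BOS, 3, 9), (Quin, gold, SF, 3, 9), (Quin, green, BOS, 3, 9), (Quin, green, SF, 3, 9), (Quin, red, BOS, 3, 9), (Quin, red, SF, 3, 9)}
Keep only column(s) color, sname, city: {(gold, Quin, BOS), (gold, Quin, SF), (green, Quin, BOS), (green, Quin, SF), (red, Quin, BOS), (red, Quin, SF)}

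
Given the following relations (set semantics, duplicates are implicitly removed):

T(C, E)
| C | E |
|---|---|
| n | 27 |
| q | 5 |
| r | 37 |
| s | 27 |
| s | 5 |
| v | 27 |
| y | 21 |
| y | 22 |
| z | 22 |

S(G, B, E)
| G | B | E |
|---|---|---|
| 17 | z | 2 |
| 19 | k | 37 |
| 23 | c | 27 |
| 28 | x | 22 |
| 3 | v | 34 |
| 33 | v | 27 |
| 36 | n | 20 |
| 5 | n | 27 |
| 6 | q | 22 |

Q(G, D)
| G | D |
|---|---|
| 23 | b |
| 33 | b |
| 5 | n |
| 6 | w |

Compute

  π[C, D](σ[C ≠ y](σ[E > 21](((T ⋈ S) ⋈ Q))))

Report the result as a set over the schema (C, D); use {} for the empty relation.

Joining T and S on E yields {(n, 27, 23, c), (n, 27, 33, v), (n, 27, 5, n), (r, 37, 19, k), (s, 27, 23, c), (s, 27, 33, v), (s, 27, 5, n), (v, 27, 23, c), (v, 27, 33, v), (v, 27, 5, n), (y, 22, 28, x), (y, 22, 6, q), (z, 22, 28, x), (z, 22, 6, q)}.
Joining (T ⋈ S) and Q on G yields {(n, 27, 23, c, b), (n, 27, 33, v, b), (n, 27, 5, n, n), (s, 27, 23, c, b), (s, 27, 33, v, b), (s, 27, 5, n, n), (v, 27, 23, c, b), (v, 27, 33, v, b), (v, 27, 5, n, n), (y, 22, 6, q, w), (z, 22, 6, q, w)}.
Filtering on E > 21 leaves {(n, 27, 23, c, b), (n, 27, 33, v, b), (n, 27, 5, n, n), (s, 27, 23, c, b), (s, 27, 33, v, b), (s, 27, 5, n, n), (v, 27, 23, c, b), (v, 27, 33, v, b), (v, 27, 5, n, n), (y, 22, 6, q, w), (z, 22, 6, q, w)}.
Filtering on C ≠ y leaves {(n, 27, 23, c, b), (n, 27, 33, v, b), (n, 27, 5, n, n), (s, 27, 23, c, b), (s, 27, 33, v, b), (s, 27, 5, n, n), (v, 27, 23, c, b), (v, 27, 33, v, b), (v, 27, 5, n, n), (z, 22, 6, q, w)}.
π_{C, D} gives {(n, b), (n, n), (s, b), (s, n), (v, b), (v, n), (z, w)} (3 duplicate(s) eliminated).

{(n, b), (n, n), (s, b), (s, n), (v, b), (v, n), (z, w)}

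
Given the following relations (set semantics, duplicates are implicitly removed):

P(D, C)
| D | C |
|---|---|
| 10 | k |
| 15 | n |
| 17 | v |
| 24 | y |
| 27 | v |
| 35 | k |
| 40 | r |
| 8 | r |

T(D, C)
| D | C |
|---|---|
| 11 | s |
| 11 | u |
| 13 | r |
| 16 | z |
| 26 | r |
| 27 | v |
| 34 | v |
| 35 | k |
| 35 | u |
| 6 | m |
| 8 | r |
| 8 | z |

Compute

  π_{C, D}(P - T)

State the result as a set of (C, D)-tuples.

{(k, 10), (n, 15), (r, 40), (v, 17), (y, 24)}

Set difference of the two operands is {(10, k), (15, n), (17, v), (24, y), (40, r)}.
π[C, D]: project onto (C, D) → {(k, 10), (n, 15), (r, 40), (v, 17), (y, 24)}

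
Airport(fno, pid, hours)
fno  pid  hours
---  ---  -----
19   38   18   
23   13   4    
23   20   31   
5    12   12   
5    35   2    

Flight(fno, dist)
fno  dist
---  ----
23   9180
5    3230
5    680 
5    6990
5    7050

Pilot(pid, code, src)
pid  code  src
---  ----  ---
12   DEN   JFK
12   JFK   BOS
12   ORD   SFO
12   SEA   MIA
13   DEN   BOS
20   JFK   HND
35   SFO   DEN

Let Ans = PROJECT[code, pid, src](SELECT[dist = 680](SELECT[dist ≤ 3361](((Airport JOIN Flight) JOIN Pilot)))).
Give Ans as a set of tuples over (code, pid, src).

Natural join on fno: {(23, 13, 4, 9180), (23, 20, 31, 9180), (5, 12, 12, 3230), (5, 12, 12, 680), (5, 12, 12, 6990), (5, 12, 12, 7050), (5, 35, 2, 3230), (5, 35, 2, 680), (5, 35, 2, 6990), (5, 35, 2, 7050)}
Natural join on pid: {(23, 13, 4, 9180, DEN, BOS), (23, 20, 31, 9180, JFK, HND), (5, 12, 12, 3230, DEN, JFK), (5, 12, 12, 3230, JFK, BOS), (5, 12, 12, 3230, ORD, SFO), (5, 12, 12, 3230, SEA, MIA), (5, 12, 12, 680, DEN, JFK), (5, 12, 12, 680, JFK, BOS), (5, 12, 12, 680, ORD, SFO), (5, 12, 12, 680, SEA, MIA), (5, 12, 12, 6990, DEN, JFK), (5, 12, 12, 6990, JFK, BOS), (5, 12, 12, 6990, ORD, SFO), (5, 12, 12, 6990, SEA, MIA), (5, 12, 12, 7050, DEN, JFK), (5, 12, 12, 7050, JFK, BOS), (5, 12, 12, 7050, ORD, SFO), (5, 12, 12, 7050, SEA, MIA), (5, 35, 2, 3230, SFO, DEN), (5, 35, 2, 680, SFO, DEN), (5, 35, 2, 6990, SFO, DEN), (5, 35, 2, 7050, SFO, DEN)}
σ[dist ≤ 3361]: keep tuples satisfying dist ≤ 3361 → {(5, 12, 12, 3230, DEN, JFK), (5, 12, 12, 3230, JFK, BOS), (5, 12, 12, 3230, ORD, SFO), (5, 12, 12, 3230, SEA, MIA), (5, 12, 12, 680, DEN, JFK), (5, 12, 12, 680, JFK, BOS), (5, 12, 12, 680, ORD, SFO), (5, 12, 12, 680, SEA, MIA), (5, 35, 2, 3230, SFO, DEN), (5, 35, 2, 680, SFO, DEN)}
σ[dist = 680]: keep tuples satisfying dist = 680 → {(5, 12, 12, 680, DEN, JFK), (5, 12, 12, 680, JFK, BOS), (5, 12, 12, 680, ORD, SFO), (5, 12, 12, 680, SEA, MIA), (5, 35, 2, 680, SFO, DEN)}
Projecting to code, pid, src: {(DEN, 12, JFK), (JFK, 12, BOS), (ORD, 12, SFO), (SEA, 12, MIA), (SFO, 35, DEN)}

{(DEN, 12, JFK), (JFK, 12, BOS), (ORD, 12, SFO), (SEA, 12, MIA), (SFO, 35, DEN)}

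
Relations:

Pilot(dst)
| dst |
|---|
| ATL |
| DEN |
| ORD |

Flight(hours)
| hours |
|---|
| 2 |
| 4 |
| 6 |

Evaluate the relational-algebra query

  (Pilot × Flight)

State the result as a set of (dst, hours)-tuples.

{(ATL, 2), (ATL, 4), (ATL, 6), (DEN, 2), (DEN, 4), (DEN, 6), (ORD, 2), (ORD, 4), (ORD, 6)}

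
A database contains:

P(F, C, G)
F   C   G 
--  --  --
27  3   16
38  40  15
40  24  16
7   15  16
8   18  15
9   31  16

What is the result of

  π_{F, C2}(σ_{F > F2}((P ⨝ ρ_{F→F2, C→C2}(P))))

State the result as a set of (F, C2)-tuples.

{(27, 15), (27, 31), (38, 18), (40, 15), (40, 3), (40, 31), (9, 15)}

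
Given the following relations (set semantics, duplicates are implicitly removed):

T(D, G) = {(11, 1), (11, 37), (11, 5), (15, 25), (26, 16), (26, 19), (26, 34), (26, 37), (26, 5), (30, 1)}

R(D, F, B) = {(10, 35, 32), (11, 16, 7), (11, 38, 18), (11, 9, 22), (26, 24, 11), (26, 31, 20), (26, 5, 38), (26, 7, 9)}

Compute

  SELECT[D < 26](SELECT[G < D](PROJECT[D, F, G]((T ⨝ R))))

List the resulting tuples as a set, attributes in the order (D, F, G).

{(11, 16, 1), (11, 16, 5), (11, 38, 1), (11, 38, 5), (11, 9, 1), (11, 9, 5)}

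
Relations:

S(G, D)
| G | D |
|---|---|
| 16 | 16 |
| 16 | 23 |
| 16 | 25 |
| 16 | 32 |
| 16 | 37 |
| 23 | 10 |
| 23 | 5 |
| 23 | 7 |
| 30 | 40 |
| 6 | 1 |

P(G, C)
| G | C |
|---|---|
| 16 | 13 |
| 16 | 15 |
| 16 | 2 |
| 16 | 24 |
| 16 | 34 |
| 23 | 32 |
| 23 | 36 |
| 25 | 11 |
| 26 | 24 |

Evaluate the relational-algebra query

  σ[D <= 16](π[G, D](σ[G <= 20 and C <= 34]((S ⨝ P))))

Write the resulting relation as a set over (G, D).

{(16, 16)}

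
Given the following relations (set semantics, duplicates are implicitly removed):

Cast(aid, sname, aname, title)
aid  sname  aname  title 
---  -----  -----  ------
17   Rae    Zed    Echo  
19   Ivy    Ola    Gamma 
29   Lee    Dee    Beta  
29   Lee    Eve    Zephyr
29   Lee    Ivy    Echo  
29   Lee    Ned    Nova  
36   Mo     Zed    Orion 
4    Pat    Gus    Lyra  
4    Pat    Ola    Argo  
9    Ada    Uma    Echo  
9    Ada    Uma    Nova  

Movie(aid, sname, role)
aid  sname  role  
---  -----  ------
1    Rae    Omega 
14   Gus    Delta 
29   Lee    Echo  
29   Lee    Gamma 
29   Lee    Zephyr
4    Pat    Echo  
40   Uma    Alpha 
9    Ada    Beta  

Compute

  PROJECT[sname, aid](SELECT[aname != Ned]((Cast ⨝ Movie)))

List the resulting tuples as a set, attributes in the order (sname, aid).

{(Ada, 9), (Lee, 29), (Pat, 4)}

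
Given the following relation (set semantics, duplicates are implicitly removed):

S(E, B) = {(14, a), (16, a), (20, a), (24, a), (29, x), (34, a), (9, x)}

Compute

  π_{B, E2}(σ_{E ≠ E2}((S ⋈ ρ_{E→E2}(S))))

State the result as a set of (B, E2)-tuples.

ρ[E→E2]: schema becomes (E2, B); tuples unchanged.
S ⋈ ρ_{E→E2}(S) (natural join on B): {(14, a, 14), (14, a, 16), (14, a, 20), (14, a, 24), (14, a, 34), (16, a, 14), (16, a, 16), (16, a, 20), (16, a, 24), (16, a, 34), (20, a, 14), (20, a, 16), (20, a, 20), (20, a, 24), (20, a, 34), (24, a, 14), (24, a, 16), (24, a, 20), (24, a, 24), (24, a, 34), (29, x, 29), (29, x, 9), (34, a, 14), (34, a, 16), (34, a, 20), (34, a, 24), (34, a, 34), (9, x, 29), (9, x, 9)}
Selection E ≠ E2: {(14, a, 16), (14, a, 20), (14, a, 24), (14, a, 34), (16, a, 14), (16, a, 20), (16, a, 24), (16, a, 34), (20, a, 14), (20, a, 16), (20, a, 24), (20, a, 34), (24, a, 14), (24, a, 16), (24, a, 20), (24, a, 34), (29, x, 9), (34, a, 14), (34, a, 16), (34, a, 20), (34, a, 24), (9, x, 29)}
π[B, E2]: project onto (B, E2) (15 duplicate(s) eliminated) → {(a, 14), (a, 16), (a, 20), (a, 24), (a, 34), (x, 29), (x, 9)}

{(a, 14), (a, 16), (a, 20), (a, 24), (a, 34), (x, 29), (x, 9)}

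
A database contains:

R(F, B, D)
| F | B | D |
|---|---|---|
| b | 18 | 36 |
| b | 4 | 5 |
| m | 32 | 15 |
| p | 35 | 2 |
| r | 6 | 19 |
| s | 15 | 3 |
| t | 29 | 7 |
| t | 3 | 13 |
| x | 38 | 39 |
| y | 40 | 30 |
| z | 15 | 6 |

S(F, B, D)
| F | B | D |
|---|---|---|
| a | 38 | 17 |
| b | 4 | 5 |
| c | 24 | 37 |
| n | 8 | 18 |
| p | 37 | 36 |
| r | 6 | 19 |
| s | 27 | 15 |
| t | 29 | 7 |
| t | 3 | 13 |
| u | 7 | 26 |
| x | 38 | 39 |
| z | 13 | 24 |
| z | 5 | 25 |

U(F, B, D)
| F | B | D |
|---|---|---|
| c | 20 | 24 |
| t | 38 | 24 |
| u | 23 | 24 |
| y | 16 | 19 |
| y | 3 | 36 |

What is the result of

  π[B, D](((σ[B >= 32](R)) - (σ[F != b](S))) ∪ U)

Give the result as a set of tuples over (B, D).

Selection B >= 32: {(m, 32, 15), (p, 35, 2), (x, 38, 39), (y, 40, 30)}
Selection F != b: {(a, 38, 17), (c, 24, 37), (n, 8, 18), (p, 37, 36), (r, 6, 19), (s, 27, 15), (t, 29, 7), (t, 3, 13), (u, 7, 26), (x, 38, 39), (z, 13, 24), (z, 5, 25)}
Set difference of the two operands is {(m, 32, 15), (p, 35, 2), (y, 40, 30)}.
Set union of the two operands is {(c, 20, 24), (m, 32, 15), (p, 35, 2), (t, 38, 24), (u, 23, 24), (y, 16, 19), (y, 3, 36), (y, 40, 30)}.
Keep only column(s) B, D: {(16, 19), (20, 24), (23, 24), (3, 36), (32, 15), (35, 2), (38, 24), (40, 30)}

{(16, 19), (20, 24), (23, 24), (3, 36), (32, 15), (35, 2), (38, 24), (40, 30)}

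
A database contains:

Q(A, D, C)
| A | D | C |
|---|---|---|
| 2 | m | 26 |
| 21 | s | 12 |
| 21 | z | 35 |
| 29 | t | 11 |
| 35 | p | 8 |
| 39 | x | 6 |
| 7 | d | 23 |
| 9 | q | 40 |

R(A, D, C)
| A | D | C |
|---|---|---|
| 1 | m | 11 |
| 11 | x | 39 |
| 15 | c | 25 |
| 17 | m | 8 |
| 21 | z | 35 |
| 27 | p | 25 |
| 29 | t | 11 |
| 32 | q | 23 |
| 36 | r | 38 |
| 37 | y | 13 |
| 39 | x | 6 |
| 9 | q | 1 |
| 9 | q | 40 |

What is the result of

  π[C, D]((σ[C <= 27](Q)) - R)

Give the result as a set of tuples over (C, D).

Filtering on C <= 27 leaves {(2, m, 26), (21, s, 12), (29, t, 11), (35, p, 8), (39, x, 6), (7, d, 23)}.
Set difference of the two operands is {(2, m, 26), (21, s, 12), (35, p, 8), (7, d, 23)}.
Projecting to C, D: {(12, s), (23, d), (26, m), (8, p)}

{(12, s), (23, d), (26, m), (8, p)}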